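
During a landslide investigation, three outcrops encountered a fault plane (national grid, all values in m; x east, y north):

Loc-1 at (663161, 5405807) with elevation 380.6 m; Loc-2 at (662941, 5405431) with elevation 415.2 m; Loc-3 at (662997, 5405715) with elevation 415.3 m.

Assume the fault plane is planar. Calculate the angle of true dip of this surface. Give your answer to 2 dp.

Let the plane be z = a·x + b·y + c.
Loc-2−Loc-1: −220a − 376b = 34.6;  Loc-3−Loc-1: −164a − 92b = 34.7.
Solving gives a = −0.23812, b = 0.04731.
Gradient magnitude |∇z| = √(a² + b²) = √(0.05670 + 0.00224) = 0.24278.
True dip = arctan(0.24278) = 13.65°, dipping toward E (azimuth ≈ 101°).

13.65°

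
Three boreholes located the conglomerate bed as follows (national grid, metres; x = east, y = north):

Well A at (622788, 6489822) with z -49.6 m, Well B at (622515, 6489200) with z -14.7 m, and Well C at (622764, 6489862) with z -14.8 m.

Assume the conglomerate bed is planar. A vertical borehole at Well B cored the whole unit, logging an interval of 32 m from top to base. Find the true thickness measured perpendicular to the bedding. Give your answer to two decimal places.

Two edge vectors: Well A→Well B = (-273, -622, 34.9), Well A→Well C = (-24, 40, 34.8).
Normal n = (Well A→Well B) × (Well A→Well C) = (-23041.6, 8662.8, -25848).
So ∂z/∂x = −n_x/n_z = −0.89143 and ∂z/∂y = −n_y/n_z = 0.33514.
|∇z| = √(a²+b²) = 0.95235, so dip δ = arctan(0.95235) = 43.60°.
True thickness = vertical thickness × cos δ = 32 × cos 43.60° = 23.17 m.

23.17 m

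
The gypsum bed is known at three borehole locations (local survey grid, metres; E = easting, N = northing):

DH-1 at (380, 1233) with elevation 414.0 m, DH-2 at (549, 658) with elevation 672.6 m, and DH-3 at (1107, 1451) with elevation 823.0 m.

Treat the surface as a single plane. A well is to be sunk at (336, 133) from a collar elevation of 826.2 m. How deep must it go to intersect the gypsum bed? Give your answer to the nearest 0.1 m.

152.9 m

Let the plane be z = a·E + b·N + c.
DH-2−DH-1: 169a − 575b = 258.6;  DH-3−DH-1: 727a + 218b = 409.
Solving gives a = 0.640956, b = −0.261354.
Then c = 414 − a·380 − b·1233 = 492.69.
At (336, 133): z_contact = 215.36 − 34.76 + 492.69 = 673.29 m.
Depth below ground = 826.2 − 673.29 = 152.9 m.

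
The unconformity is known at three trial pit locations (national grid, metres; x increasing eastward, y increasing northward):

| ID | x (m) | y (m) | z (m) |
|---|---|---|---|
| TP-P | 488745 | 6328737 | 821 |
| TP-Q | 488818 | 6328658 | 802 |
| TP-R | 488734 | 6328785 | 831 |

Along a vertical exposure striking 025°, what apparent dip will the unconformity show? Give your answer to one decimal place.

Let the plane be z = a·x + b·y + c.
TP-Q−TP-P: 73a − 79b = −19;  TP-R−TP-P: −11a + 48b = 10.
Solving gives a = −0.04630, b = 0.19772.
Unit vector along 025° is (sin 25°, cos 25°) = (0.4226, 0.9063).
Slope in that direction = a·(0.4226) + b·(0.9063) = 0.15963.
Apparent dip = arctan|0.15963| = 9.1° (true dip is 11.5°, so apparent ≤ true as expected).

9.1°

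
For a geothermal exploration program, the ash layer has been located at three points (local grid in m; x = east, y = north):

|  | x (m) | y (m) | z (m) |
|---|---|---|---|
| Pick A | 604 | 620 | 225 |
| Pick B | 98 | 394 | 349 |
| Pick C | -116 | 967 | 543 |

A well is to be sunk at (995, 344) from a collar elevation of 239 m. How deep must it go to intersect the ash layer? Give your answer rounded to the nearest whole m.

Let the plane be z = a·x + b·y + c.
Pick B−Pick A: −506a − 226b = 124;  Pick C−Pick A: −720a + 347b = 318.
Solving gives a = −0.33963, b = 0.21173.
Then c = 225 − a·604 − b·620 = 298.86.
At (995, 344): z_contact = −337.9 + 72.8 + 298.86 = 33.8 m.
Depth below ground = 239 − 33.8 = 205 m.

205 m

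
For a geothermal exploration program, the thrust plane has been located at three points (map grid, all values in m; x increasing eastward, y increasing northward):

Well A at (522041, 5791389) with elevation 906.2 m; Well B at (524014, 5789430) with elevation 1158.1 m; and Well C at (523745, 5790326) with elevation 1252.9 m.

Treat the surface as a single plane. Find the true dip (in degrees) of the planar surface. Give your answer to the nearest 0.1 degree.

21.3°

Two edge vectors: Well A→Well B = (1973, -1959, 251.9), Well A→Well C = (1704, -1063, 346.7).
Normal n = (Well A→Well B) × (Well A→Well C) = (-411415.6, -254801.5, 1240837).
So ∂z/∂x = −n_x/n_z = 0.33156 and ∂z/∂y = −n_y/n_z = 0.20535.
Gradient magnitude |∇z| = √(a² + b²) = √(0.10993 + 0.04217) = 0.39000.
True dip = arctan(0.39000) = 21.3°, dipping toward WSW (azimuth ≈ 238°).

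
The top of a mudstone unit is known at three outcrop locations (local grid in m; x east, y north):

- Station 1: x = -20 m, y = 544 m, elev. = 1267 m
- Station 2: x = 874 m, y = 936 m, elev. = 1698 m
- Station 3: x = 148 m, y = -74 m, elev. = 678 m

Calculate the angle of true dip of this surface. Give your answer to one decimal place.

44.1°

Let the plane be z = a·x + b·y + c.
Station 2−Station 1: 894a + 392b = 431;  Station 3−Station 1: 168a − 618b = −589.
Solving gives a = 0.05736, b = 0.96867.
Gradient magnitude |∇z| = √(a² + b²) = √(0.00329 + 0.93832) = 0.97037.
True dip = arctan(0.97037) = 44.1°, dipping toward S (azimuth ≈ 183°).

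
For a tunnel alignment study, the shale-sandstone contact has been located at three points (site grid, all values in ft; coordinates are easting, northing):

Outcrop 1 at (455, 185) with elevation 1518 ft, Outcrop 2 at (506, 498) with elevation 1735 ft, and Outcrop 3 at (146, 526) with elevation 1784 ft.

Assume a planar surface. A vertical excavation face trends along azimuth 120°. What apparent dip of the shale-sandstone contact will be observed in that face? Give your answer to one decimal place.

Two edge vectors: Outcrop 1→Outcrop 2 = (51, 313, 217), Outcrop 1→Outcrop 3 = (-309, 341, 266).
Normal n = (Outcrop 1→Outcrop 2) × (Outcrop 1→Outcrop 3) = (9261, -80619, 114108).
So ∂z/∂easting = −n_x/n_z = −0.08116 and ∂z/∂northing = −n_y/n_z = 0.70651.
Unit vector along 120° is (sin 120°, cos 120°) = (0.8660, -0.5000).
Slope in that direction = a·(0.8660) + b·(-0.5000) = −0.42354.
Apparent dip = arctan|0.42354| = 23.0° (true dip is 35.4°, so apparent ≤ true as expected).

23.0°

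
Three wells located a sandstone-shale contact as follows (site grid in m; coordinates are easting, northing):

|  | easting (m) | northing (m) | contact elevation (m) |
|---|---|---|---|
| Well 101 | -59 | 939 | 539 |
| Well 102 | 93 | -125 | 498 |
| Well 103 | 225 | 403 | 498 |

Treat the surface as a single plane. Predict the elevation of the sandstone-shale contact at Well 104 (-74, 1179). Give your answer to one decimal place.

Two edge vectors: Well 101→Well 102 = (152, -1064, -41), Well 101→Well 103 = (284, -536, -41).
Normal n = (Well 101→Well 102) × (Well 101→Well 103) = (21648, -5412, 220704).
So ∂z/∂easting = −n_x/n_z = −0.098086 and ∂z/∂northing = −n_y/n_z = 0.024522.
Intercept c from Well 101: 539 − 5.79 − 23.03 = 510.19.
At (-74, 1179): z = 7.3 + 28.9 + 510.19 = 546.4 m.

546.4 m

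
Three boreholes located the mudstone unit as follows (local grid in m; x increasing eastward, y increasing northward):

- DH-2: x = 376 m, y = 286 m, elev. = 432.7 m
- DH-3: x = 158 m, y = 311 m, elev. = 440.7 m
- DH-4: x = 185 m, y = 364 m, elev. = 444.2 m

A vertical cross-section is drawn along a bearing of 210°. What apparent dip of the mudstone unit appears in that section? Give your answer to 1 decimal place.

Two edge vectors: DH-2→DH-3 = (-218, 25, 8), DH-2→DH-4 = (-191, 78, 11.5).
Normal n = (DH-2→DH-3) × (DH-2→DH-4) = (-336.5, 979, -12229).
So ∂z/∂x = −n_x/n_z = −0.02752 and ∂z/∂y = −n_y/n_z = 0.08006.
Unit vector along 210° is (sin 210°, cos 210°) = (-0.5000, -0.8660).
Slope in that direction = a·(-0.5000) + b·(-0.8660) = −0.05557.
Apparent dip = arctan|0.05557| = 3.2° (true dip is 4.8°, so apparent ≤ true as expected).

3.2°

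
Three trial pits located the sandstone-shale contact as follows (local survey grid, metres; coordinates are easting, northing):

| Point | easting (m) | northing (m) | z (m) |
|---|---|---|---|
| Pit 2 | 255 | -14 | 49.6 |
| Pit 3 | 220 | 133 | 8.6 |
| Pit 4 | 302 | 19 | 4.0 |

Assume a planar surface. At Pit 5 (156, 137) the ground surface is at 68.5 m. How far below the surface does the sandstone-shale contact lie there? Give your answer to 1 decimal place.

Two edge vectors: Pit 2→Pit 3 = (-35, 147, -41), Pit 2→Pit 4 = (47, 33, -45.6).
Normal n = (Pit 2→Pit 3) × (Pit 2→Pit 4) = (-5350.2, -3523, -8064).
So ∂z/∂easting = −n_x/n_z = −0.66347 and ∂z/∂northing = −n_y/n_z = −0.43688.
Intercept c from Pit 2: 49.6 + 169.18 − 6.12 = 212.67.
At (156, 137): z_contact = −103.50 − 59.85 + 212.67 = 49.31 m.
Depth below ground = 68.5 − 49.31 = 19.2 m.

19.2 m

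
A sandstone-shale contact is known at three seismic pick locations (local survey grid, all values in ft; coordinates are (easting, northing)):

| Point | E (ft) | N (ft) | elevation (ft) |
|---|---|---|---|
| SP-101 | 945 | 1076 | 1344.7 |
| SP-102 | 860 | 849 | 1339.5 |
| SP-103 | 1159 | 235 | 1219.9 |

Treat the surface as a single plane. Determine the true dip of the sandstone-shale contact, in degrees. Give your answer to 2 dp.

Let the plane be z = a·E + b·N + c.
SP-102−SP-101: −85a − 227b = −5.2;  SP-103−SP-101: 214a − 841b = −124.8.
Solving gives a = −0.19953, b = 0.09762.
Gradient magnitude |∇z| = √(a² + b²) = √(0.03981 + 0.00953) = 0.22213.
True dip = arctan(0.22213) = 12.52°, dipping toward ESE (azimuth ≈ 116°).

12.52°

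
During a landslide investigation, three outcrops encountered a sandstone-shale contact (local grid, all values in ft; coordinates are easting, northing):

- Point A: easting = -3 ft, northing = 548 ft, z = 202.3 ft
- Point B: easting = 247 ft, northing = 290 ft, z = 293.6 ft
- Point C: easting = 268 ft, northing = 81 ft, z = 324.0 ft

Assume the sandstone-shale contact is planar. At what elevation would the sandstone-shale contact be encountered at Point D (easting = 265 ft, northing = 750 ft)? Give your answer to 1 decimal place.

Two edge vectors: Point A→Point B = (250, -258, 91.3), Point A→Point C = (271, -467, 121.7).
Normal n = (Point A→Point B) × (Point A→Point C) = (11238.5, -5682.7, -46832).
So ∂z/∂easting = −n_x/n_z = 0.23997 and ∂z/∂northing = −n_y/n_z = −0.12134.
Intercept c from Point A: 202.3 + 0.72 + 66.50 = 269.52.
At (265, 750): z = 63.6 − 91.0 + 269.52 = 242.1 ft.

242.1 ft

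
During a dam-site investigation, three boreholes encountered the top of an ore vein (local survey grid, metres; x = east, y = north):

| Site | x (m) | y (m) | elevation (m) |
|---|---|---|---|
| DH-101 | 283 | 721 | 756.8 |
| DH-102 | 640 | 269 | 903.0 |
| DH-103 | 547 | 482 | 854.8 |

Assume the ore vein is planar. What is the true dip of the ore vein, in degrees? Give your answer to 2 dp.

16.43°

Let the plane be z = a·x + b·y + c.
DH-102−DH-101: 357a − 452b = 146.2;  DH-103−DH-101: 264a − 239b = 98.
Solving gives a = 0.27508, b = −0.10618.
Gradient magnitude |∇z| = √(a² + b²) = √(0.07567 + 0.01128) = 0.29487.
True dip = arctan(0.29487) = 16.43°, dipping toward WNW (azimuth ≈ 291°).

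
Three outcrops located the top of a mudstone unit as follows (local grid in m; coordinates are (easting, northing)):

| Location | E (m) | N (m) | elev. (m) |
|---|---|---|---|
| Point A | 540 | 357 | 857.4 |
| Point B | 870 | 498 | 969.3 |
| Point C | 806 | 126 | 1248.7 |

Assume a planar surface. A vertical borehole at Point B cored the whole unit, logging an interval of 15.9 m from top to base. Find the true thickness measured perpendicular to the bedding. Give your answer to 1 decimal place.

Let the plane be z = a·E + b·N + c.
Point B−Point A: 330a + 141b = 111.9;  Point C−Point A: 266a − 231b = 391.3.
Solving gives a = 0.71237, b = −0.87363.
|∇z| = √(a²+b²) = 1.12726, so dip δ = arctan(1.12726) = 48.42°.
True thickness = vertical thickness × cos δ = 15.9 × cos 48.42° = 10.6 m.

10.6 m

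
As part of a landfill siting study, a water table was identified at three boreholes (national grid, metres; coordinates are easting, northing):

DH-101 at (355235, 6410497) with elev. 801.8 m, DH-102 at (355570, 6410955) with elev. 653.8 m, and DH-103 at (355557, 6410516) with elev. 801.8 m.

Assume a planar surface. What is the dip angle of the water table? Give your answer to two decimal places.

18.69°

Let the plane be z = a·easting + b·northing + c.
DH-102−DH-101: 335a + 458b = −148;  DH-103−DH-101: 322a + 19b = 0.
Solving gives a = 0.01993, b = −0.33772.
Gradient magnitude |∇z| = √(a² + b²) = √(0.00040 + 0.11405) = 0.33831.
True dip = arctan(0.33831) = 18.69°, dipping toward N (azimuth ≈ 357°).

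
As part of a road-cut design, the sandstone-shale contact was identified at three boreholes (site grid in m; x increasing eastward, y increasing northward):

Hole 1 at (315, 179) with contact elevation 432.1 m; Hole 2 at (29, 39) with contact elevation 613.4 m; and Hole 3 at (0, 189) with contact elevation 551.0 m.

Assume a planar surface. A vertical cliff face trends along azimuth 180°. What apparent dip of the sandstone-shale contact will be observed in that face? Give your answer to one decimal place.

Let the plane be z = a·x + b·y + c.
Hole 2−Hole 1: −286a − 140b = 181.3;  Hole 3−Hole 1: −315a + 10b = 118.9.
Solving gives a = −0.39308, b = −0.49200.
Unit vector along 180° is (sin 180°, cos 180°) = (0.0000, -1.0000).
Slope in that direction = a·(0.0000) + b·(-1.0000) = 0.49200.
Apparent dip = arctan|0.49200| = 26.2° (true dip is 32.2°, so apparent ≤ true as expected).

26.2°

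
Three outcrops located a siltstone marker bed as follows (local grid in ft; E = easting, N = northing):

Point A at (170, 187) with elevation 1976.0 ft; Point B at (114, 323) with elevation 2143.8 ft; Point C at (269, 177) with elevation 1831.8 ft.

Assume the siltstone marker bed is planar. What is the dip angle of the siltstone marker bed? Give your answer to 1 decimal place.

57.0°

Two edge vectors: Point A→Point B = (-56, 136, 167.8), Point A→Point C = (99, -10, -144.2).
Normal n = (Point A→Point B) × (Point A→Point C) = (-17933.2, 8537, -12904).
So ∂z/∂E = −n_x/n_z = −1.38974 and ∂z/∂N = −n_y/n_z = 0.66158.
Gradient magnitude |∇z| = √(a² + b²) = √(1.93138 + 0.43769) = 1.53918.
True dip = arctan(1.53918) = 57.0°, dipping toward ESE (azimuth ≈ 115°).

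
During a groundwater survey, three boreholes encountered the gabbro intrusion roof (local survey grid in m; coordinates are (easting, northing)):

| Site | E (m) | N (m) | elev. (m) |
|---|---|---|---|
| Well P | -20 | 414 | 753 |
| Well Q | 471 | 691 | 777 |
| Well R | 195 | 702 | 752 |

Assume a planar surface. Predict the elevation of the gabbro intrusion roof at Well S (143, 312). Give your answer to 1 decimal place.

774.4 m

Let the plane be z = a·E + b·N + c.
Well Q−Well P: 491a + 277b = 24;  Well R−Well P: 215a + 288b = −1.
Solving gives a = 0.08783, b = −0.06904.
Then c = 753 − a·-20 − b·414 = 783.34.
At (143, 312): z = 12.6 − 21.5 + 783.34 = 774.4 m.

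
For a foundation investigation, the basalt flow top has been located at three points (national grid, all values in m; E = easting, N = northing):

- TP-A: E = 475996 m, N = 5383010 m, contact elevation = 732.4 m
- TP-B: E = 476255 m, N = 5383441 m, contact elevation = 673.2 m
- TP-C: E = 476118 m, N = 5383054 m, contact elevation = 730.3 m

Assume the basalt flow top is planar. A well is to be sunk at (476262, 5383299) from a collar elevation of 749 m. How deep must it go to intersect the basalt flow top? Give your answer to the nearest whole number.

52 m

Two edge vectors: TP-A→TP-B = (259, 431, -59.2), TP-A→TP-C = (122, 44, -2.1).
Normal n = (TP-A→TP-B) × (TP-A→TP-C) = (1699.7, -6678.5, -41186).
So ∂z/∂E = −n_x/n_z = 0.04126888 and ∂z/∂N = −n_y/n_z = −0.16215462.
Intercept c from TP-A: 732.4 − 19643.82 + 872879.92 = 853968.50.
At (476262, 5383299): z_contact = 19654.8 − 872926.8 + 853968.50 = 696.5 m.
Depth below ground = 749 − 696.5 = 52 m.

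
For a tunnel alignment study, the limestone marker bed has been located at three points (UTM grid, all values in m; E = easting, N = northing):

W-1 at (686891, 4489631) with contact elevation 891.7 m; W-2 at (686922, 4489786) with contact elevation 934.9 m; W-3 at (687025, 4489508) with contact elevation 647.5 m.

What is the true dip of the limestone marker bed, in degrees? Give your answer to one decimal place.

Let the plane be z = a·E + b·N + c.
W-2−W-1: 31a + 155b = 43.2;  W-3−W-1: 134a − 123b = −244.2.
Solving gives a = −1.32357, b = 0.54342.
Gradient magnitude |∇z| = √(a² + b²) = √(1.75185 + 0.29531) = 1.43079.
True dip = arctan(1.43079) = 55.0°, dipping toward ESE (azimuth ≈ 112°).

55.0°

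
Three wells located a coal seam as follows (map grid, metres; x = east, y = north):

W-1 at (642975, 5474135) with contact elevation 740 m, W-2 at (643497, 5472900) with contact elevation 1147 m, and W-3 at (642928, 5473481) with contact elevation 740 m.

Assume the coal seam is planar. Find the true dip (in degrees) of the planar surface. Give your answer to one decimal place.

33.7°

Let the plane be z = a·x + b·y + c.
W-2−W-1: 522a − 1235b = 407;  W-3−W-1: −47a − 654b = 0.
Solving gives a = 0.66639, b = −0.04789.
Gradient magnitude |∇z| = √(a² + b²) = √(0.44408 + 0.00229) = 0.66811.
True dip = arctan(0.66811) = 33.7°, dipping toward W (azimuth ≈ 274°).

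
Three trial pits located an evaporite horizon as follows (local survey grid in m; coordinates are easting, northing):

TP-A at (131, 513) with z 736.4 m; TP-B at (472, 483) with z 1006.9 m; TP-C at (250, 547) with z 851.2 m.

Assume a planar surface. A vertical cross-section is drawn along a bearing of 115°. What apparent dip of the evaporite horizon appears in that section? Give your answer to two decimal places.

Two edge vectors: TP-A→TP-B = (341, -30, 270.5), TP-A→TP-C = (119, 34, 114.8).
Normal n = (TP-A→TP-B) × (TP-A→TP-C) = (-12641, -6957.3, 15164).
So ∂z/∂easting = −n_x/n_z = 0.83362 and ∂z/∂northing = −n_y/n_z = 0.45880.
Unit vector along 115° is (sin 115°, cos 115°) = (0.9063, -0.4226).
Slope in that direction = a·(0.9063) + b·(-0.4226) = 0.56162.
Apparent dip = arctan|0.56162| = 29.32° (true dip is 43.6°, so apparent ≤ true as expected).

29.32°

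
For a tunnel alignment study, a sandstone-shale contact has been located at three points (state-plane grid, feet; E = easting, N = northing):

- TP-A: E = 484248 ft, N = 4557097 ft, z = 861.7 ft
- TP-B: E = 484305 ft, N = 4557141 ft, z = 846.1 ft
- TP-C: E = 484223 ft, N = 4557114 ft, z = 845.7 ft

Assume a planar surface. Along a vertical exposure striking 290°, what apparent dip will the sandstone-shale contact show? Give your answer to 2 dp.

Let the plane be z = a·E + b·N + c.
TP-B−TP-A: 57a + 44b = −15.6;  TP-C−TP-A: −25a + 17b = −16.
Solving gives a = 0.21208, b = −0.62929.
Unit vector along 290° is (sin 290°, cos 290°) = (-0.9397, 0.3420).
Slope in that direction = a·(-0.9397) + b·(0.3420) = −0.41452.
Apparent dip = arctan|0.41452| = 22.52° (true dip is 33.6°, so apparent ≤ true as expected).

22.52°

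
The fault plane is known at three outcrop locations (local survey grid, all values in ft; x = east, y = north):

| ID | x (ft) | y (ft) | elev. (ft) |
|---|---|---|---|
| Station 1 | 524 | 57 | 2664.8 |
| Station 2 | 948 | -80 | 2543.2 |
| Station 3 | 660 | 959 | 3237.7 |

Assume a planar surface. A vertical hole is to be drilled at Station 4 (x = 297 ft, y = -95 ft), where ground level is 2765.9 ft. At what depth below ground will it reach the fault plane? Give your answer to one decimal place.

181.8 ft

Two edge vectors: Station 1→Station 2 = (424, -137, -121.6), Station 1→Station 3 = (136, 902, 572.9).
Normal n = (Station 1→Station 2) × (Station 1→Station 3) = (31195.9, -259447.2, 401080).
So ∂z/∂x = −n_x/n_z = −0.07778 and ∂z/∂y = −n_y/n_z = 0.64687.
Intercept c from Station 1: 2664.8 + 40.76 − 36.87 = 2668.68.
At (297, -95): z_contact = −23.10 − 61.45 + 2668.68 = 2584.13 ft.
Depth below ground = 2765.9 − 2584.13 = 181.8 ft.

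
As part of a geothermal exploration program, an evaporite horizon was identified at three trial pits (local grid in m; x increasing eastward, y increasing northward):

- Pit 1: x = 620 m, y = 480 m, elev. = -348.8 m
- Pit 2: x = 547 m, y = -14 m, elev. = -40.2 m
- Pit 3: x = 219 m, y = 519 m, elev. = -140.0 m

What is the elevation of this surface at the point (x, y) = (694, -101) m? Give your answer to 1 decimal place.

Two edge vectors: Pit 1→Pit 2 = (-73, -494, 308.6), Pit 1→Pit 3 = (-401, 39, 208.8).
Normal n = (Pit 1→Pit 2) × (Pit 1→Pit 3) = (-115182.6, -108506.2, -200941).
So ∂z/∂x = −n_x/n_z = −0.57322 and ∂z/∂y = −n_y/n_z = −0.53999.
Intercept c from Pit 1: -348.8 + 355.39 + 259.20 = 265.79.
At (694, -101): z = −397.8 + 54.5 + 265.79 = -77.5 m.

-77.5 m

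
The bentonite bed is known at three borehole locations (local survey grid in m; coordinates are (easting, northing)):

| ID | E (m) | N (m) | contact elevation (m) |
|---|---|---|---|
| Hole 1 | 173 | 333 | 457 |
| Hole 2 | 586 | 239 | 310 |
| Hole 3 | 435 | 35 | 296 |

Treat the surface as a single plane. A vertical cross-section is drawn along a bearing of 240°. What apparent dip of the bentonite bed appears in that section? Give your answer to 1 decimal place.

Two edge vectors: Hole 1→Hole 2 = (413, -94, -147), Hole 1→Hole 3 = (262, -298, -161).
Normal n = (Hole 1→Hole 2) × (Hole 1→Hole 3) = (-28672, 27979, -98446).
So ∂z/∂E = −n_x/n_z = −0.29125 and ∂z/∂N = −n_y/n_z = 0.28421.
Unit vector along 240° is (sin 240°, cos 240°) = (-0.8660, -0.5000).
Slope in that direction = a·(-0.8660) + b·(-0.5000) = 0.11012.
Apparent dip = arctan|0.11012| = 6.3° (true dip is 22.1°, so apparent ≤ true as expected).

6.3°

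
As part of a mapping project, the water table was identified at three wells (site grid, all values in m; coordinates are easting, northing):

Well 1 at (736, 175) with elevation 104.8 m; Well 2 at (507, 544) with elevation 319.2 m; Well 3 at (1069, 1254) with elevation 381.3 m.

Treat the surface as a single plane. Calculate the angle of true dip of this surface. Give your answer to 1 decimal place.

Let the plane be z = a·easting + b·northing + c.
Well 2−Well 1: −229a + 369b = 214.4;  Well 3−Well 1: 333a + 1079b = 276.5.
Solving gives a = −0.34951, b = 0.36412.
Gradient magnitude |∇z| = √(a² + b²) = √(0.12216 + 0.13259) = 0.50472.
True dip = arctan(0.50472) = 26.8°, dipping toward SE (azimuth ≈ 136°).

26.8°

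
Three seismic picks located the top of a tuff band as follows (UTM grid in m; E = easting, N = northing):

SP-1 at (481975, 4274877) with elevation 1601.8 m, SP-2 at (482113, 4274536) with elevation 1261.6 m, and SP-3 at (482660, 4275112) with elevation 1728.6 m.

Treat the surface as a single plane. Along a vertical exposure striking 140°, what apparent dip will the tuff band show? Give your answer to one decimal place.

Let the plane be z = a·E + b·N + c.
SP-2−SP-1: 138a − 341b = −340.2;  SP-3−SP-1: 685a + 235b = 126.8.
Solving gives a = −0.13799, b = 0.94181.
Unit vector along 140° is (sin 140°, cos 140°) = (0.6428, -0.7660).
Slope in that direction = a·(0.6428) + b·(-0.7660) = −0.81017.
Apparent dip = arctan|0.81017| = 39.0° (true dip is 43.6°, so apparent ≤ true as expected).

39.0°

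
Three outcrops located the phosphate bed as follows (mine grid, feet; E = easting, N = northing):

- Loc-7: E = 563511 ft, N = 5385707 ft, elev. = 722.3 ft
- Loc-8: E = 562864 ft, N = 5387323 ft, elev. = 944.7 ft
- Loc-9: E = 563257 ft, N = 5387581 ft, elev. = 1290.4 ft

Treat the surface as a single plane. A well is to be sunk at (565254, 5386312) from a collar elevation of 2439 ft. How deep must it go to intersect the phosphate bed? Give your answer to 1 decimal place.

Two edge vectors: Loc-7→Loc-8 = (-647, 1616, 222.4), Loc-7→Loc-9 = (-254, 1874, 568.1).
Normal n = (Loc-7→Loc-8) × (Loc-7→Loc-9) = (501272, 311071.1, -802014).
So ∂z/∂E = −n_x/n_z = 0.625016521 and ∂z/∂N = −n_y/n_z = 0.387862431.
Intercept c from Loc-7: 722.3 − 352203.68 − 2088913.41 = −2440394.80.
At (565254, 5386312): z_contact = 353293.09 + 2089148.07 − 2440394.80 = 2046.36 ft.
Depth below ground = 2439 − 2046.36 = 392.6 ft.

392.6 ft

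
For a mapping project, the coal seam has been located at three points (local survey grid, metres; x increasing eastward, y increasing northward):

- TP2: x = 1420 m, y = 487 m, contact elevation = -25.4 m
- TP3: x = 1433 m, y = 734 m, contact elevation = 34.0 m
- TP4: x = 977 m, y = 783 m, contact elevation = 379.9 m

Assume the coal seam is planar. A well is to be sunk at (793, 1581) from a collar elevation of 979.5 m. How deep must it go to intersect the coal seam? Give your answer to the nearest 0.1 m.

243.0 m

Let the plane be z = a·x + b·y + c.
TP3−TP2: 13a + 247b = 59.4;  TP4−TP2: −443a + 296b = 405.3.
Solving gives a = −0.728590, b = 0.278833.
Then c = -25.4 − a·1420 − b·487 = 873.41.
At (793, 1581): z_contact = −577.77 + 440.83 + 873.41 = 736.47 m.
Depth below ground = 979.5 − 736.47 = 243.0 m.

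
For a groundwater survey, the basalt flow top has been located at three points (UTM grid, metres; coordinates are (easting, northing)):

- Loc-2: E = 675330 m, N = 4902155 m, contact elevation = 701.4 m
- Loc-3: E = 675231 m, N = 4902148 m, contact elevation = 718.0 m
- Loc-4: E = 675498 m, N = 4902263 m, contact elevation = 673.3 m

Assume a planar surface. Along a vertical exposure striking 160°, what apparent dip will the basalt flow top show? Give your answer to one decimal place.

3.3°

Two edge vectors: Loc-2→Loc-3 = (-99, -7, 16.6), Loc-2→Loc-4 = (168, 108, -28.1).
Normal n = (Loc-2→Loc-3) × (Loc-2→Loc-4) = (-1596.1, 6.9, -9516).
So ∂z/∂E = −n_x/n_z = −0.16773 and ∂z/∂N = −n_y/n_z = 0.00073.
Unit vector along 160° is (sin 160°, cos 160°) = (0.3420, -0.9397).
Slope in that direction = a·(0.3420) + b·(-0.9397) = −0.05805.
Apparent dip = arctan|0.05805| = 3.3° (true dip is 9.5°, so apparent ≤ true as expected).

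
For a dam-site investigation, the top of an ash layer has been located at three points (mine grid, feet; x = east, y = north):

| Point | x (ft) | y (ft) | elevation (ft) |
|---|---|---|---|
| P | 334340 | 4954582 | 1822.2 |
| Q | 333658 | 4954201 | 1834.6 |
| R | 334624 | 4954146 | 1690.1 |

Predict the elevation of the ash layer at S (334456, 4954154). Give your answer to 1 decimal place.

Two edge vectors: P→Q = (-682, -381, 12.4), P→R = (284, -436, -132.1).
Normal n = (P→Q) × (P→R) = (55736.5, -86570.6, 405556).
So ∂z/∂x = −n_x/n_z = −0.137432315 and ∂z/∂y = −n_y/n_z = 0.213461519.
Intercept c from P: 1822.2 + 45949.12 − 1057612.60 = −1009841.28.
At (334456, 4954154): z = −45965.1 + 1057521.2 − 1009841.28 = 1714.9 ft.

1714.9 ft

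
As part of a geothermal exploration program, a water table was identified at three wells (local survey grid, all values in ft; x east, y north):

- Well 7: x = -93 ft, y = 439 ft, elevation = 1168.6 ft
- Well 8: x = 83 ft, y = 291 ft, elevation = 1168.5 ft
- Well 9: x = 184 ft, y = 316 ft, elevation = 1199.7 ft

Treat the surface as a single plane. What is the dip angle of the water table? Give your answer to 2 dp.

20.36°

Two edge vectors: Well 7→Well 8 = (176, -148, -0.1), Well 7→Well 9 = (277, -123, 31.1).
Normal n = (Well 7→Well 8) × (Well 7→Well 9) = (-4615.1, -5501.3, 19348).
So ∂z/∂x = −n_x/n_z = 0.23853 and ∂z/∂y = −n_y/n_z = 0.28433.
Gradient magnitude |∇z| = √(a² + b²) = √(0.05690 + 0.08085) = 0.37114.
True dip = arctan(0.37114) = 20.36°, dipping toward SW (azimuth ≈ 220°).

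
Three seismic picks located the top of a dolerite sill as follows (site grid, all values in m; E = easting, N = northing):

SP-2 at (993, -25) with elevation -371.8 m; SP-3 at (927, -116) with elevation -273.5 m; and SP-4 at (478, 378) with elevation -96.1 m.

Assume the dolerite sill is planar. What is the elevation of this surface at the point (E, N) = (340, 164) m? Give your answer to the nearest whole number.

120 m

Let the plane be z = a·E + b·N + c.
SP-3−SP-2: −66a − 91b = 98.3;  SP-4−SP-2: −515a + 403b = 275.7.
Solving gives a = −0.88076, b = −0.44142.
Then c = -371.8 − a·993 − b·-25 = 491.76.
At (340, 164): z = −299.5 − 72.4 + 491.76 = 119.9 m.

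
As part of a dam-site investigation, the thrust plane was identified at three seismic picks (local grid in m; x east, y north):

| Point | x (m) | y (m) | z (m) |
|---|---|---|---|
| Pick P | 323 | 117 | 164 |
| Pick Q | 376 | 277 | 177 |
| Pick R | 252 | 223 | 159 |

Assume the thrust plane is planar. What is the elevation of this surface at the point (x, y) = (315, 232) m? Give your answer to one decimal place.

Two edge vectors: Pick P→Pick Q = (53, 160, 13), Pick P→Pick R = (-71, 106, -5).
Normal n = (Pick P→Pick Q) × (Pick P→Pick R) = (-2178, -658, 16978).
So ∂z/∂x = −n_x/n_z = 0.12828 and ∂z/∂y = −n_y/n_z = 0.03876.
Intercept c from Pick P: 164 − 41.44 − 4.53 = 118.03.
At (315, 232): z = 40.4 + 9.0 + 118.03 = 167.4 m.

167.4 m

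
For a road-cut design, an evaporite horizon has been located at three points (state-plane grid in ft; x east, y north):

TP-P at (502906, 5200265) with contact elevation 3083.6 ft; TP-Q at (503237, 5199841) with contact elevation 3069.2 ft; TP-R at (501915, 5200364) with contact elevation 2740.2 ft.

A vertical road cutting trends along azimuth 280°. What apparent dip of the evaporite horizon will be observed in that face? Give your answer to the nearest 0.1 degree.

Let the plane be z = a·x + b·y + c.
TP-Q−TP-P: 331a − 424b = −14.4;  TP-R−TP-P: −991a + 99b = −343.4.
Solving gives a = 0.37951, b = 0.33023.
Unit vector along 280° is (sin 280°, cos 280°) = (-0.9848, 0.1736).
Slope in that direction = a·(-0.9848) + b·(0.1736) = −0.31640.
Apparent dip = arctan|0.31640| = 17.6° (true dip is 26.7°, so apparent ≤ true as expected).

17.6°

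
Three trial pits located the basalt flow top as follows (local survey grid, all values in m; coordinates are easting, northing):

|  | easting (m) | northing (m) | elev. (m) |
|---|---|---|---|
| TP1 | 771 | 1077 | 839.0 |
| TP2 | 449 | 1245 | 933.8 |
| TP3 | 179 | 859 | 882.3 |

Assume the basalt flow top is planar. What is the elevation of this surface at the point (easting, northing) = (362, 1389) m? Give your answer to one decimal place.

Let the plane be z = a·easting + b·northing + c.
TP2−TP1: −322a + 168b = 94.8;  TP3−TP1: −592a − 218b = 43.3.
Solving gives a = −0.164695, b = 0.248621.
Then c = 839 − a·771 − b·1077 = 698.22.
At (362, 1389): z = −59.6 + 345.3 + 698.22 = 983.9 m.

983.9 m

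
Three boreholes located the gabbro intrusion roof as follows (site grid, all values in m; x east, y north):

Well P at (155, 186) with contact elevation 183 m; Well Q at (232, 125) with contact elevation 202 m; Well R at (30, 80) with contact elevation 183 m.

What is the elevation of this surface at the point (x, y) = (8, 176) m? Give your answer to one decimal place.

Two edge vectors: Well P→Well Q = (77, -61, 19), Well P→Well R = (-125, -106, 0).
Normal n = (Well P→Well Q) × (Well P→Well R) = (2014, -2375, -15787).
So ∂z/∂x = −n_x/n_z = 0.12757 and ∂z/∂y = −n_y/n_z = −0.15044.
Intercept c from Well P: 183 − 19.77 + 27.98 = 191.21.
At (8, 176): z = 1.0 − 26.5 + 191.21 = 165.8 m.

165.8 m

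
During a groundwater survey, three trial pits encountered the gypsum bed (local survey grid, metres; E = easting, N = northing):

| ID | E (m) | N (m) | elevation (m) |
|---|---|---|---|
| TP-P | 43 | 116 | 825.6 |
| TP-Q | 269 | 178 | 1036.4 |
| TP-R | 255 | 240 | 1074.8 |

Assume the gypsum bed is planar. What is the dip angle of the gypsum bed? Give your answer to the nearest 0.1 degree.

Let the plane be z = a·E + b·N + c.
TP-Q−TP-P: 226a + 62b = 210.8;  TP-R−TP-P: 212a + 124b = 249.2.
Solving gives a = 0.71833, b = 0.78156.
Gradient magnitude |∇z| = √(a² + b²) = √(0.51600 + 0.61083) = 1.06153.
True dip = arctan(1.06153) = 46.7°, dipping toward SW (azimuth ≈ 223°).

46.7°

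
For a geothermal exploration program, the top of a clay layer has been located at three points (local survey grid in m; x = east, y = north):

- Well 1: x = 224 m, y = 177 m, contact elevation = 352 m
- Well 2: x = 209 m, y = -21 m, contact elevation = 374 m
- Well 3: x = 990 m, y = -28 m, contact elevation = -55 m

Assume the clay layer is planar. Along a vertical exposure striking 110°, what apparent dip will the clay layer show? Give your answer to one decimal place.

26.2°

Let the plane be z = a·x + b·y + c.
Well 2−Well 1: −15a − 198b = 22;  Well 3−Well 1: 766a − 205b = −407.
Solving gives a = −0.54992, b = −0.06945.
Unit vector along 110° is (sin 110°, cos 110°) = (0.9397, -0.3420).
Slope in that direction = a·(0.9397) + b·(-0.3420) = −0.49300.
Apparent dip = arctan|0.49300| = 26.2° (true dip is 29.0°, so apparent ≤ true as expected).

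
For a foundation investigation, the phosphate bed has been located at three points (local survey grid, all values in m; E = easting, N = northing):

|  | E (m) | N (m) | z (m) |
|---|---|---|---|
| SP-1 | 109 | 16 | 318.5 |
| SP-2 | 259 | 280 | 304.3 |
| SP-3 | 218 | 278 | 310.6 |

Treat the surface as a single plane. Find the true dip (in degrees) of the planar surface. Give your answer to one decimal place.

Two edge vectors: SP-1→SP-2 = (150, 264, -14.2), SP-1→SP-3 = (109, 262, -7.9).
Normal n = (SP-1→SP-2) × (SP-1→SP-3) = (1634.8, -362.8, 10524).
So ∂z/∂E = −n_x/n_z = −0.15534 and ∂z/∂N = −n_y/n_z = 0.03447.
Gradient magnitude |∇z| = √(a² + b²) = √(0.02413 + 0.00119) = 0.15912.
True dip = arctan(0.15912) = 9.0°, dipping toward ESE (azimuth ≈ 103°).

9.0°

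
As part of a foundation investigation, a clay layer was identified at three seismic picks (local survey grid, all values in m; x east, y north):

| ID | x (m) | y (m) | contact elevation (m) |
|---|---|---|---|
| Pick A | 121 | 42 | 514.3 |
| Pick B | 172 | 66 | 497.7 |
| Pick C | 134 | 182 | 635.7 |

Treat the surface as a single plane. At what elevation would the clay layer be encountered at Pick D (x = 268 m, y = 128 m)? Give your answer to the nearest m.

Two edge vectors: Pick A→Pick B = (51, 24, -16.6), Pick A→Pick C = (13, 140, 121.4).
Normal n = (Pick A→Pick B) × (Pick A→Pick C) = (5237.6, -6407.2, 6828).
So ∂z/∂x = −n_x/n_z = −0.76708 and ∂z/∂y = −n_y/n_z = 0.93837.
Intercept c from Pick A: 514.3 + 92.82 − 39.41 = 567.70.
At (268, 128): z = −205.6 + 120.1 + 567.70 = 482.2 m.

482 m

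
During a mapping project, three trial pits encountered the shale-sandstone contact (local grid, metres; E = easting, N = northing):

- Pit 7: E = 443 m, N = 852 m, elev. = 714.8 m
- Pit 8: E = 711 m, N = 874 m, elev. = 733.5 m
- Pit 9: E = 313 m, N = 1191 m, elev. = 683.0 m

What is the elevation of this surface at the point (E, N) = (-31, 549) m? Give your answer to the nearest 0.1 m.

698.9 m

Two edge vectors: Pit 7→Pit 8 = (268, 22, 18.7), Pit 7→Pit 9 = (-130, 339, -31.8).
Normal n = (Pit 7→Pit 8) × (Pit 7→Pit 9) = (-7038.9, 6091.4, 93712).
So ∂z/∂E = −n_x/n_z = 0.075112 and ∂z/∂N = −n_y/n_z = −0.065001.
Intercept c from Pit 7: 714.8 − 33.27 + 55.38 = 736.91.
At (-31, 549): z = −2.3 − 35.7 + 736.91 = 698.9 m.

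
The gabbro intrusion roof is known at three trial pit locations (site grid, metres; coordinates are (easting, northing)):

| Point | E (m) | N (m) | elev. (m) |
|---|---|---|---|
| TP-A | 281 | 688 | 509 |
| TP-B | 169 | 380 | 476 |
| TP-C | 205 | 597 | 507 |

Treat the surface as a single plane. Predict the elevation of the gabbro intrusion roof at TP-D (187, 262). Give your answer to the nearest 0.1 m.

452.4 m

Two edge vectors: TP-A→TP-B = (-112, -308, -33), TP-A→TP-C = (-76, -91, -2).
Normal n = (TP-A→TP-B) × (TP-A→TP-C) = (-2387, 2284, -13216).
So ∂z/∂E = −n_x/n_z = −0.18061 and ∂z/∂N = −n_y/n_z = 0.17282.
Intercept c from TP-A: 509 + 50.75 − 118.90 = 440.85.
At (187, 262): z = −33.8 + 45.3 + 440.85 = 452.4 m.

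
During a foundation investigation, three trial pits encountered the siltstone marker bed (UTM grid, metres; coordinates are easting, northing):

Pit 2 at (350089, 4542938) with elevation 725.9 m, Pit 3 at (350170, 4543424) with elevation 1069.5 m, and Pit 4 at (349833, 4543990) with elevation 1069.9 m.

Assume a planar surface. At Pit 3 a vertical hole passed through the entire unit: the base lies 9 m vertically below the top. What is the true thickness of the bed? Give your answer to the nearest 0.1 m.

Let the plane be z = a·easting + b·northing + c.
Pit 3−Pit 2: 81a + 486b = 343.6;  Pit 4−Pit 2: −256a + 1052b = 344.
Solving gives a = 0.92680, b = 0.55253.
|∇z| = √(a²+b²) = 1.07900, so dip δ = arctan(1.07900) = 47.18°.
True thickness = vertical thickness × cos δ = 9 × cos 47.18° = 6.1 m.

6.1 m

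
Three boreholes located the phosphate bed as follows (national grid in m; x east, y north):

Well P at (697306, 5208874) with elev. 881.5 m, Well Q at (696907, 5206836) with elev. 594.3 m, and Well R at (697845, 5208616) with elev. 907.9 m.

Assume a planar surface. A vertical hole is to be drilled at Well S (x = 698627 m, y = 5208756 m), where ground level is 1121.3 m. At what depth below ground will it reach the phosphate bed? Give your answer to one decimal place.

113.3 m

Let the plane be z = a·x + b·y + c.
Well Q−Well P: −399a − 2038b = −287.2;  Well R−Well P: 539a − 258b = 26.4.
Solving gives a = 0.106457670, b = 0.120080172.
Then c = 881.5 − a·697306 − b·5208874 = −698834.56.
At (698627, 5208756): z_contact = 74374.20 + 625468.31 − 698834.56 = 1007.96 m.
Depth below ground = 1121.3 − 1007.96 = 113.3 m.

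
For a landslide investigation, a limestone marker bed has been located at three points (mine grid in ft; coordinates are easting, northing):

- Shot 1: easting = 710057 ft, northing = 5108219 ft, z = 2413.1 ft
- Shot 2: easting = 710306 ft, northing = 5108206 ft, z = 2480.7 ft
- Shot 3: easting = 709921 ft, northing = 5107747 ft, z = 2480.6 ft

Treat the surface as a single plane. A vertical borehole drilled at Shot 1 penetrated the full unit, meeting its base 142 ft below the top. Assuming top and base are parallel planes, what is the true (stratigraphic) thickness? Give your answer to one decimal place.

Two edge vectors: Shot 1→Shot 2 = (249, -13, 67.6), Shot 1→Shot 3 = (-136, -472, 67.5).
Normal n = (Shot 1→Shot 2) × (Shot 1→Shot 3) = (31029.7, -26001.1, -119296).
So ∂z/∂easting = −n_x/n_z = 0.26011 and ∂z/∂northing = −n_y/n_z = −0.21795.
|∇z| = √(a²+b²) = 0.33935, so dip δ = arctan(0.33935) = 18.74°.
True thickness = vertical thickness × cos δ = 142 × cos 18.74° = 134.5 ft.

134.5 ft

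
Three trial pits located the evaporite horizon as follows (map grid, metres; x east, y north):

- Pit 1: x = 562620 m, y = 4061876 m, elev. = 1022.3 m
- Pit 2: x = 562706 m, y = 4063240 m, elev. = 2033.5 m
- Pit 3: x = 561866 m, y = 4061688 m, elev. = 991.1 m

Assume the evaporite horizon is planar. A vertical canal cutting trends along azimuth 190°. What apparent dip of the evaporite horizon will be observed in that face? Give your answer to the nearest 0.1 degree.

35.5°

Two edge vectors: Pit 1→Pit 2 = (86, 1364, 1011.2), Pit 1→Pit 3 = (-754, -188, -31.2).
Normal n = (Pit 1→Pit 2) × (Pit 1→Pit 3) = (147548.8, -759761.6, 1012288).
So ∂z/∂x = −n_x/n_z = −0.14576 and ∂z/∂y = −n_y/n_z = 0.75054.
Unit vector along 190° is (sin 190°, cos 190°) = (-0.1736, -0.9848).
Slope in that direction = a·(-0.1736) + b·(-0.9848) = −0.71383.
Apparent dip = arctan|0.71383| = 35.5° (true dip is 37.4°, so apparent ≤ true as expected).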